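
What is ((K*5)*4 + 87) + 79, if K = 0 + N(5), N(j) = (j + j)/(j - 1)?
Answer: 216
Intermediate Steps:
N(j) = 2*j/(-1 + j) (N(j) = (2*j)/(-1 + j) = 2*j/(-1 + j))
K = 5/2 (K = 0 + 2*5/(-1 + 5) = 0 + 2*5/4 = 0 + 2*5*(1/4) = 0 + 5/2 = 5/2 ≈ 2.5000)
((K*5)*4 + 87) + 79 = (((5/2)*5)*4 + 87) + 79 = ((25/2)*4 + 87) + 79 = (50 + 87) + 79 = 137 + 79 = 216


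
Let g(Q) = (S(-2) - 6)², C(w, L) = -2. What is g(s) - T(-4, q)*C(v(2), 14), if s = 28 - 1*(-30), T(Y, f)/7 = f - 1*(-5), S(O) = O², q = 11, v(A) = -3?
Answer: 228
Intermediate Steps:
T(Y, f) = 35 + 7*f (T(Y, f) = 7*(f - 1*(-5)) = 7*(f + 5) = 7*(5 + f) = 35 + 7*f)
s = 58 (s = 28 + 30 = 58)
g(Q) = 4 (g(Q) = ((-2)² - 6)² = (4 - 6)² = (-2)² = 4)
g(s) - T(-4, q)*C(v(2), 14) = 4 - (35 + 7*11)*(-2) = 4 - (35 + 77)*(-2) = 4 - 112*(-2) = 4 - 1*(-224) = 4 + 224 = 228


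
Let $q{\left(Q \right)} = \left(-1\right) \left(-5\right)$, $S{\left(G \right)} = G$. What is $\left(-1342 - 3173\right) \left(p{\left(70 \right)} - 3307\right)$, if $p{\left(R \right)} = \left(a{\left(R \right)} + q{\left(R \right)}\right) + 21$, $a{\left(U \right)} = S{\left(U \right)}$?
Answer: $14497665$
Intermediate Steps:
$q{\left(Q \right)} = 5$
$a{\left(U \right)} = U$
$p{\left(R \right)} = 26 + R$ ($p{\left(R \right)} = \left(R + 5\right) + 21 = \left(5 + R\right) + 21 = 26 + R$)
$\left(-1342 - 3173\right) \left(p{\left(70 \right)} - 3307\right) = \left(-1342 - 3173\right) \left(\left(26 + 70\right) - 3307\right) = - 4515 \left(96 - 3307\right) = \left(-4515\right) \left(-3211\right) = 14497665$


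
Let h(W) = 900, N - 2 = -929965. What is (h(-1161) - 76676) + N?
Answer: -1005739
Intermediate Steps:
N = -929963 (N = 2 - 929965 = -929963)
(h(-1161) - 76676) + N = (900 - 76676) - 929963 = -75776 - 929963 = -1005739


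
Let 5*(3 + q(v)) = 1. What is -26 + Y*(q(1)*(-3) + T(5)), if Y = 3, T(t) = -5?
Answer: -79/5 ≈ -15.800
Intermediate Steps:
q(v) = -14/5 (q(v) = -3 + (⅕)*1 = -3 + ⅕ = -14/5)
-26 + Y*(q(1)*(-3) + T(5)) = -26 + 3*(-14/5*(-3) - 5) = -26 + 3*(42/5 - 5) = -26 + 3*(17/5) = -26 + 51/5 = -79/5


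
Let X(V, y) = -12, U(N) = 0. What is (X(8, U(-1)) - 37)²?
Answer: 2401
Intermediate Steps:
(X(8, U(-1)) - 37)² = (-12 - 37)² = (-49)² = 2401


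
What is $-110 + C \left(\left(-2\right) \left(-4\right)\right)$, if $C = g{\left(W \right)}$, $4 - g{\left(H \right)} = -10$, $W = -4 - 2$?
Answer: $2$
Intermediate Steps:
$W = -6$
$g{\left(H \right)} = 14$ ($g{\left(H \right)} = 4 - -10 = 4 + 10 = 14$)
$C = 14$
$-110 + C \left(\left(-2\right) \left(-4\right)\right) = -110 + 14 \left(\left(-2\right) \left(-4\right)\right) = -110 + 14 \cdot 8 = -110 + 112 = 2$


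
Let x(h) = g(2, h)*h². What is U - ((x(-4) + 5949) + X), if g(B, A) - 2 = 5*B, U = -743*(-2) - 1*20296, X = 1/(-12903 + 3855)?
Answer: -225756647/9048 ≈ -24951.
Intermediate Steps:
X = -1/9048 (X = 1/(-9048) = -1/9048 ≈ -0.00011052)
U = -18810 (U = 1486 - 20296 = -18810)
g(B, A) = 2 + 5*B
x(h) = 12*h² (x(h) = (2 + 5*2)*h² = (2 + 10)*h² = 12*h²)
U - ((x(-4) + 5949) + X) = -18810 - ((12*(-4)² + 5949) - 1/9048) = -18810 - ((12*16 + 5949) - 1/9048) = -18810 - ((192 + 5949) - 1/9048) = -18810 - (6141 - 1/9048) = -18810 - 1*55563767/9048 = -18810 - 55563767/9048 = -225756647/9048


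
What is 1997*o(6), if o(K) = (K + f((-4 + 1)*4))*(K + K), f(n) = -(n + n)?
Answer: 718920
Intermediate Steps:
f(n) = -2*n
o(K) = 2*K*(24 + K) (o(K) = (K - 2*(-4 + 1)*4)*(K + K) = (K - (-6)*4)*(2*K) = (K - 2*(-12))*(2*K) = (K + 24)*(2*K) = (24 + K)*(2*K) = 2*K*(24 + K))
1997*o(6) = 1997*(2*6*(24 + 6)) = 1997*(2*6*30) = 1997*360 = 718920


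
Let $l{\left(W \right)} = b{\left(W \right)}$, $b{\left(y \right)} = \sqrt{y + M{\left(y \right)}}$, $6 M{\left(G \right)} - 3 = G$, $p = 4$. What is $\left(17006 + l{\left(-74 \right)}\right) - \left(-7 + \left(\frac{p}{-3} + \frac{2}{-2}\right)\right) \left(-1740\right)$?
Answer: $766 + \frac{i \sqrt{3090}}{6} \approx 766.0 + 9.2646 i$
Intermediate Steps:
$M{\left(G \right)} = \frac{1}{2} + \frac{G}{6}$
$b{\left(y \right)} = \sqrt{\frac{1}{2} + \frac{7 y}{6}}$ ($b{\left(y \right)} = \sqrt{y + \left(\frac{1}{2} + \frac{y}{6}\right)} = \sqrt{\frac{1}{2} + \frac{7 y}{6}}$)
$l{\left(W \right)} = \frac{\sqrt{18 + 42 W}}{6}$
$\left(17006 + l{\left(-74 \right)}\right) - \left(-7 + \left(\frac{p}{-3} + \frac{2}{-2}\right)\right) \left(-1740\right) = \left(17006 + \frac{\sqrt{18 + 42 \left(-74\right)}}{6}\right) - \left(-7 + \left(\frac{4}{-3} + \frac{2}{-2}\right)\right) \left(-1740\right) = \left(17006 + \frac{\sqrt{18 - 3108}}{6}\right) - \left(-7 + \left(4 \left(- \frac{1}{3}\right) + 2 \left(- \frac{1}{2}\right)\right)\right) \left(-1740\right) = \left(17006 + \frac{\sqrt{-3090}}{6}\right) - \left(-7 - \frac{7}{3}\right) \left(-1740\right) = \left(17006 + \frac{i \sqrt{3090}}{6}\right) - \left(-7 - \frac{7}{3}\right) \left(-1740\right) = \left(17006 + \frac{i \sqrt{3090}}{6}\right) - \left(- \frac{28}{3}\right) \left(-1740\right) = \left(17006 + \frac{i \sqrt{3090}}{6}\right) - 16240 = 766 + \frac{i \sqrt{3090}}{6}$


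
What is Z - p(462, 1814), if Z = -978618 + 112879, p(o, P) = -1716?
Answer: -864023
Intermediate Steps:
Z = -865739
Z - p(462, 1814) = -865739 - 1*(-1716) = -865739 + 1716 = -864023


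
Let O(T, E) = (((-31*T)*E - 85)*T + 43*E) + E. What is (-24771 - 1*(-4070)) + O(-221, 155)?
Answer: -234676101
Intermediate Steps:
O(T, E) = 44*E + T*(-85 - 31*E*T) (O(T, E) = ((-31*E*T - 85)*T + 43*E) + E = ((-85 - 31*E*T)*T + 43*E) + E = (T*(-85 - 31*E*T) + 43*E) + E = (43*E + T*(-85 - 31*E*T)) + E = 44*E + T*(-85 - 31*E*T))
(-24771 - 1*(-4070)) + O(-221, 155) = (-24771 - 1*(-4070)) + (-85*(-221) + 44*155 - 31*155*(-221)²) = (-24771 + 4070) + (18785 + 6820 - 31*155*48841) = -20701 + (18785 + 6820 - 234681005) = -20701 - 234655400 = -234676101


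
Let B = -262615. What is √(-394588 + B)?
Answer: I*√657203 ≈ 810.68*I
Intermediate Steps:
√(-394588 + B) = √(-394588 - 262615) = √(-657203) = I*√657203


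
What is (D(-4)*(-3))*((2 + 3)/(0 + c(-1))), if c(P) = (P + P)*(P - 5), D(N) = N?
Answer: 5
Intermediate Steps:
c(P) = 2*P*(-5 + P) (c(P) = (2*P)*(-5 + P) = 2*P*(-5 + P))
(D(-4)*(-3))*((2 + 3)/(0 + c(-1))) = (-4*(-3))*((2 + 3)/(0 + 2*(-1)*(-5 - 1))) = 12*(5/(0 + 2*(-1)*(-6))) = 12*(5/(0 + 12)) = 12*(5/12) = 5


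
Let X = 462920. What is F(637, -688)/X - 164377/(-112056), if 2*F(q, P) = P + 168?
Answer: 1901606657/1296824088 ≈ 1.4664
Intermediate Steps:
F(q, P) = 84 + P/2 (F(q, P) = (P + 168)/2 = (168 + P)/2 = 84 + P/2)
F(637, -688)/X - 164377/(-112056) = (84 + (½)*(-688))/462920 - 164377/(-112056) = (84 - 344)*(1/462920) - 164377*(-1/112056) = -260*1/462920 + 164377/112056 = -13/23146 + 164377/112056 = 1901606657/1296824088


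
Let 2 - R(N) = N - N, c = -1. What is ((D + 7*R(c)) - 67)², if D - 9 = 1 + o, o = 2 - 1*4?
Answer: 2025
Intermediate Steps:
o = -2 (o = 2 - 4 = -2)
D = 8 (D = 9 + (1 - 2) = 9 - 1 = 8)
R(N) = 2 (R(N) = 2 - (N - N) = 2 - 1*0 = 2 + 0 = 2)
((D + 7*R(c)) - 67)² = ((8 + 7*2) - 67)² = ((8 + 14) - 67)² = (22 - 67)² = (-45)² = 2025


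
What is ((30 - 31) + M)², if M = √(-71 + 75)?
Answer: 1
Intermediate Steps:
M = 2 (M = √4 = 2)
((30 - 31) + M)² = ((30 - 31) + 2)² = (-1 + 2)² = 1² = 1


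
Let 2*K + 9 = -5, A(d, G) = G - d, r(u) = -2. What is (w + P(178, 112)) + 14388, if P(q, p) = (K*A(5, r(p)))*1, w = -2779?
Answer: 11658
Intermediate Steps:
K = -7 (K = -9/2 + (½)*(-5) = -9/2 - 5/2 = -7)
P(q, p) = 49 (P(q, p) = -7*(-2 - 1*5)*1 = -7*(-2 - 5)*1 = -7*(-7)*1 = 49*1 = 49)
(w + P(178, 112)) + 14388 = (-2779 + 49) + 14388 = -2730 + 14388 = 11658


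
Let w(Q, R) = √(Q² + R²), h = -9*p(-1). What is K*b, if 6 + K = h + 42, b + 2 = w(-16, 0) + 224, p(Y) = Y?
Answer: 10710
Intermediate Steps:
h = 9 (h = -9*(-1) = 9)
b = 238 (b = -2 + (√((-16)² + 0²) + 224) = -2 + (√(256 + 0) + 224) = -2 + (√256 + 224) = -2 + (16 + 224) = -2 + 240 = 238)
K = 45 (K = -6 + (9 + 42) = -6 + 51 = 45)
K*b = 45*238 = 10710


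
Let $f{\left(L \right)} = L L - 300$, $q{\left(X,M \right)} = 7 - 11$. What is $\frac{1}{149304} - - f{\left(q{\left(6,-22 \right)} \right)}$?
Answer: $- \frac{42402335}{149304} \approx -284.0$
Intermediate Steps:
$q{\left(X,M \right)} = -4$ ($q{\left(X,M \right)} = 7 - 11 = -4$)
$f{\left(L \right)} = -300 + L^{2}$ ($f{\left(L \right)} = L^{2} - 300 = -300 + L^{2}$)
$\frac{1}{149304} - - f{\left(q{\left(6,-22 \right)} \right)} = \frac{1}{149304} - - (-300 + \left(-4\right)^{2}) = \frac{1}{149304} - - (-300 + 16) = \frac{1}{149304} - \left(-1\right) \left(-284\right) = \frac{1}{149304} - 284 = - \frac{42402335}{149304}$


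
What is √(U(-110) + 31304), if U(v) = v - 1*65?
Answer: √31129 ≈ 176.43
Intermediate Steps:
U(v) = -65 + v (U(v) = v - 65 = -65 + v)
√(U(-110) + 31304) = √((-65 - 110) + 31304) = √(-175 + 31304) = √31129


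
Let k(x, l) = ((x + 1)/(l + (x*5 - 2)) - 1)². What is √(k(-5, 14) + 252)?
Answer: 3*√4741/13 ≈ 15.890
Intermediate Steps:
k(x, l) = (-1 + (1 + x)/(-2 + l + 5*x))² (k(x, l) = ((1 + x)/(l + (5*x - 2)) - 1)² = ((1 + x)/(l + (-2 + 5*x)) - 1)² = ((1 + x)/(-2 + l + 5*x) - 1)² = (-1 + (1 + x)/(-2 + l + 5*x))²)
√(k(-5, 14) + 252) = √((-3 + 14 + 4*(-5))²/(-2 + 14 + 5*(-5))² + 252) = √((-3 + 14 - 20)²/(-2 + 14 - 25)² + 252) = √((-9)²/(-13)² + 252) = √(81*(1/169) + 252) = √(81/169 + 252) = √(42669/169) = 3*√4741/13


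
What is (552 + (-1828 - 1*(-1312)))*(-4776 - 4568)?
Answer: -336384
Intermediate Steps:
(552 + (-1828 - 1*(-1312)))*(-4776 - 4568) = (552 + (-1828 + 1312))*(-9344) = (552 - 516)*(-9344) = 36*(-9344) = -336384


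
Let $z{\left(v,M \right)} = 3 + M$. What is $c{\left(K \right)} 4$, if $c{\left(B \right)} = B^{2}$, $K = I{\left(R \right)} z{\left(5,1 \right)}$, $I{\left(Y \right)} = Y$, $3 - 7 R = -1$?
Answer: $\frac{1024}{49} \approx 20.898$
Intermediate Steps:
$R = \frac{4}{7}$ ($R = \frac{3}{7} - - \frac{1}{7} = \frac{3}{7} + \frac{1}{7} = \frac{4}{7} \approx 0.57143$)
$K = \frac{16}{7}$ ($K = \frac{4 \left(3 + 1\right)}{7} = \frac{4}{7} \cdot 4 = \frac{16}{7} \approx 2.2857$)
$c{\left(K \right)} 4 = \left(\frac{16}{7}\right)^{2} \cdot 4 = \frac{256}{49} \cdot 4 = \frac{1024}{49}$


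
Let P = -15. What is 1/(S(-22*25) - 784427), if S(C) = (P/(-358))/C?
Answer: -39380/30890735263 ≈ -1.2748e-6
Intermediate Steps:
S(C) = 15/(358*C) (S(C) = (-15/(-358))/C = (-15*(-1/358))/C = 15/(358*C))
1/(S(-22*25) - 784427) = 1/(15/(358*((-22*25))) - 784427) = 1/((15/358)/(-550) - 784427) = 1/((15/358)*(-1/550) - 784427) = 1/(-3/39380 - 784427) = 1/(-30890735263/39380) = -39380/30890735263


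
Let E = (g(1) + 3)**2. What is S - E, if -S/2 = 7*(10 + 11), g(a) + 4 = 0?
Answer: -295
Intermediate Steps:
g(a) = -4 (g(a) = -4 + 0 = -4)
E = 1 (E = (-4 + 3)**2 = (-1)**2 = 1)
S = -294 (S = -14*(10 + 11) = -14*21 = -2*147 = -294)
S - E = -294 - 1*1 = -294 - 1 = -295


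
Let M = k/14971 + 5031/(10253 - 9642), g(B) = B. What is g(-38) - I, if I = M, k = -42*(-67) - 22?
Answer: -32663207/703637 ≈ -46.421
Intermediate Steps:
k = 2792 (k = 2814 - 22 = 2792)
M = 5925001/703637 (M = 2792/14971 + 5031/(10253 - 9642) = 2792*(1/14971) + 5031/611 = 2792/14971 + 5031*(1/611) = 2792/14971 + 387/47 = 5925001/703637 ≈ 8.4205)
I = 5925001/703637 ≈ 8.4205
g(-38) - I = -38 - 1*5925001/703637 = -38 - 5925001/703637 = -32663207/703637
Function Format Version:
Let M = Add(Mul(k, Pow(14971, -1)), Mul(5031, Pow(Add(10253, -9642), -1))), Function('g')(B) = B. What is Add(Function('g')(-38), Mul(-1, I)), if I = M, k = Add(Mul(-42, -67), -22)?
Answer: Rational(-32663207, 703637) ≈ -46.421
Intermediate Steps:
k = 2792 (k = Add(2814, -22) = 2792)
M = Rational(5925001, 703637) (M = Add(Mul(2792, Pow(14971, -1)), Mul(5031, Pow(Add(10253, -9642), -1))) = Add(Mul(2792, Rational(1, 14971)), Mul(5031, Pow(611, -1))) = Add(Rational(2792, 14971), Mul(5031, Rational(1, 611))) = Add(Rational(2792, 14971), Rational(387, 47)) = Rational(5925001, 703637) ≈ 8.4205)
I = Rational(5925001, 703637) ≈ 8.4205
Add(Function('g')(-38), Mul(-1, I)) = Add(-38, Mul(-1, Rational(5925001, 703637))) = Add(-38, Rational(-5925001, 703637)) = Rational(-32663207, 703637)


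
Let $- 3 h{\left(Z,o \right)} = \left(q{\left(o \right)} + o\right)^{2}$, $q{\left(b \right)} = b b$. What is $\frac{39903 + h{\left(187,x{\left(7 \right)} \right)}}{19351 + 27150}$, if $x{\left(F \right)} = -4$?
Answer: $\frac{39855}{46501} \approx 0.85708$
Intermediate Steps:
$q{\left(b \right)} = b^{2}$
$h{\left(Z,o \right)} = - \frac{\left(o + o^{2}\right)^{2}}{3}$ ($h{\left(Z,o \right)} = - \frac{\left(o^{2} + o\right)^{2}}{3} = - \frac{\left(o + o^{2}\right)^{2}}{3}$)
$\frac{39903 + h{\left(187,x{\left(7 \right)} \right)}}{19351 + 27150} = \frac{39903 - \frac{\left(-4\right)^{2} \left(1 - 4\right)^{2}}{3}}{19351 + 27150} = \frac{39903 - \frac{16 \left(-3\right)^{2}}{3}}{46501} = \left(39903 - \frac{16}{3} \cdot 9\right) \frac{1}{46501} = \left(39903 - 48\right) \frac{1}{46501} = 39855 \cdot \frac{1}{46501} = \frac{39855}{46501}$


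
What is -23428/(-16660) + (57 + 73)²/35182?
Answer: 2820913/1495235 ≈ 1.8866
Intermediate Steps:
-23428/(-16660) + (57 + 73)²/35182 = -23428*(-1/16660) + 130²*(1/35182) = 5857/4165 + 16900*(1/35182) = 5857/4165 + 8450/17591 = 2820913/1495235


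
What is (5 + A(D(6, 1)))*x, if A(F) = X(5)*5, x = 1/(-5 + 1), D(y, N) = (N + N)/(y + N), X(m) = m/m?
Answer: -5/2 ≈ -2.5000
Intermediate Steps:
X(m) = 1
D(y, N) = 2*N/(N + y) (D(y, N) = (2*N)/(N + y) = 2*N/(N + y))
x = -¼ (x = 1/(-4) = -¼ ≈ -0.25000)
A(F) = 5 (A(F) = 1*5 = 5)
(5 + A(D(6, 1)))*x = (5 + 5)*(-¼) = 10*(-¼) = -5/2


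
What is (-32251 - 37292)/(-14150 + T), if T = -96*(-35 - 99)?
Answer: 69543/1286 ≈ 54.077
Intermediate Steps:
T = 12864 (T = -96*(-134) = 12864)
(-32251 - 37292)/(-14150 + T) = (-32251 - 37292)/(-14150 + 12864) = -69543/(-1286) = -69543*(-1/1286) = 69543/1286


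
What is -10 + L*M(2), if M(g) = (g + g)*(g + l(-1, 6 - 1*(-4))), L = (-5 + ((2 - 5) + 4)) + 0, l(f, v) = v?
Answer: -202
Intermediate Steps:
L = -4 (L = (-5 + (-3 + 4)) + 0 = (-5 + 1) + 0 = -4 + 0 = -4)
M(g) = 2*g*(10 + g) (M(g) = (g + g)*(g + (6 - 1*(-4))) = (2*g)*(g + (6 + 4)) = (2*g)*(g + 10) = (2*g)*(10 + g) = 2*g*(10 + g))
-10 + L*M(2) = -10 - 8*2*(10 + 2) = -10 - 8*2*12 = -10 - 4*48 = -10 - 192 = -202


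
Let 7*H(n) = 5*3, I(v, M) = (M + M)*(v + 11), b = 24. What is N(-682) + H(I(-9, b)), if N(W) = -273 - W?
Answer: 2878/7 ≈ 411.14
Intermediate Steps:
I(v, M) = 2*M*(11 + v) (I(v, M) = (2*M)*(11 + v) = 2*M*(11 + v))
H(n) = 15/7 (H(n) = (5*3)/7 = (⅐)*15 = 15/7)
N(-682) + H(I(-9, b)) = (-273 - 1*(-682)) + 15/7 = (-273 + 682) + 15/7 = 409 + 15/7 = 2878/7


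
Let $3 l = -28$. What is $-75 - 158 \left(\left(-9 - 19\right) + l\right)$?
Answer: $\frac{17471}{3} \approx 5823.7$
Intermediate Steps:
$l = - \frac{28}{3}$ ($l = \frac{1}{3} \left(-28\right) = - \frac{28}{3} \approx -9.3333$)
$-75 - 158 \left(\left(-9 - 19\right) + l\right) = -75 - 158 \left(\left(-9 - 19\right) - \frac{28}{3}\right) = -75 - 158 \left(-28 - \frac{28}{3}\right) = -75 - - \frac{17696}{3} = -75 + \frac{17696}{3} = \frac{17471}{3}$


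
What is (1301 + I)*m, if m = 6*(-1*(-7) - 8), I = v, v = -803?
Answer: -2988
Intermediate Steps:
I = -803
m = -6 (m = 6*(7 - 8) = 6*(-1) = -6)
(1301 + I)*m = (1301 - 803)*(-6) = 498*(-6) = -2988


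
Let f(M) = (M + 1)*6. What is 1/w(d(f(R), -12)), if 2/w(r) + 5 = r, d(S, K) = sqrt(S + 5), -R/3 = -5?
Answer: -5/2 + sqrt(101)/2 ≈ 2.5249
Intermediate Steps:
R = 15 (R = -3*(-5) = 15)
f(M) = 6 + 6*M (f(M) = (1 + M)*6 = 6 + 6*M)
d(S, K) = sqrt(5 + S)
w(r) = 2/(-5 + r)
1/w(d(f(R), -12)) = 1/(2/(-5 + sqrt(5 + (6 + 6*15)))) = 1/(2/(-5 + sqrt(5 + (6 + 90)))) = 1/(2/(-5 + sqrt(5 + 96))) = 1/(2/(-5 + sqrt(101))) = -5/2 + sqrt(101)/2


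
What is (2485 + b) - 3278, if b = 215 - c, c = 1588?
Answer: -2166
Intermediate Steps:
b = -1373 (b = 215 - 1*1588 = 215 - 1588 = -1373)
(2485 + b) - 3278 = (2485 - 1373) - 3278 = 1112 - 3278 = -2166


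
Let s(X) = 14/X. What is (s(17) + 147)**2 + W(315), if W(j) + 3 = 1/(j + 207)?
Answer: 3296065933/150858 ≈ 21849.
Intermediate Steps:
W(j) = -3 + 1/(207 + j) (W(j) = -3 + 1/(j + 207) = -3 + 1/(207 + j))
(s(17) + 147)**2 + W(315) = (14/17 + 147)**2 + (-620 - 3*315)/(207 + 315) = (14*(1/17) + 147)**2 + (-620 - 945)/522 = (14/17 + 147)**2 + (1/522)*(-1565) = (2513/17)**2 - 1565/522 = 6315169/289 - 1565/522 = 3296065933/150858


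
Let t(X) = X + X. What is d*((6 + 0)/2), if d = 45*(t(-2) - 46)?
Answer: -6750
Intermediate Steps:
t(X) = 2*X
d = -2250 (d = 45*(2*(-2) - 46) = 45*(-4 - 46) = 45*(-50) = -2250)
d*((6 + 0)/2) = -2250*(6 + 0)/2 = -13500/2 = -2250*3 = -6750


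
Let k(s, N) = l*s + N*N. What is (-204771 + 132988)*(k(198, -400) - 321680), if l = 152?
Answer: 9445494272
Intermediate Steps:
k(s, N) = N² + 152*s (k(s, N) = 152*s + N*N = 152*s + N² = N² + 152*s)
(-204771 + 132988)*(k(198, -400) - 321680) = (-204771 + 132988)*(((-400)² + 152*198) - 321680) = -71783*((160000 + 30096) - 321680) = -71783*(190096 - 321680) = -71783*(-131584) = 9445494272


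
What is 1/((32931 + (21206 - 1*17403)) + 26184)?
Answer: 1/62918 ≈ 1.5894e-5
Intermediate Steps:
1/((32931 + (21206 - 1*17403)) + 26184) = 1/((32931 + (21206 - 17403)) + 26184) = 1/((32931 + 3803) + 26184) = 1/(36734 + 26184) = 1/62918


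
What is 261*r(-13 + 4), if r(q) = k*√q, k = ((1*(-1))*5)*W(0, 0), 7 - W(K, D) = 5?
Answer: -7830*I ≈ -7830.0*I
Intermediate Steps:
W(K, D) = 2 (W(K, D) = 7 - 1*5 = 7 - 5 = 2)
k = -10 (k = ((1*(-1))*5)*2 = -1*5*2 = -5*2 = -10)
r(q) = -10*√q
261*r(-13 + 4) = 261*(-10*√(-13 + 4)) = 261*(-30*I) = -7830*I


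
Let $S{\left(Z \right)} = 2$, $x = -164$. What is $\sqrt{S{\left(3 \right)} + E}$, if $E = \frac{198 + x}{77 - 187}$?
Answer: $\frac{\sqrt{5115}}{55} \approx 1.3004$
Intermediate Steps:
$E = - \frac{17}{55}$ ($E = \frac{198 - 164}{77 - 187} = \frac{34}{-110} = 34 \left(- \frac{1}{110}\right) = - \frac{17}{55} \approx -0.30909$)
$\sqrt{S{\left(3 \right)} + E} = \sqrt{2 - \frac{17}{55}} = \sqrt{\frac{93}{55}} = \frac{\sqrt{5115}}{55}$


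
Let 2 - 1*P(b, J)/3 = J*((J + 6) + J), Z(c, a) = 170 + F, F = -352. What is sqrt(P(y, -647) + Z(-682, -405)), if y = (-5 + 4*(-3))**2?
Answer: 2*I*sqrt(625046) ≈ 1581.2*I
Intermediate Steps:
y = 289 (y = (-5 - 12)**2 = (-17)**2 = 289)
Z(c, a) = -182 (Z(c, a) = 170 - 352 = -182)
P(b, J) = 6 - 3*J*(6 + 2*J) (P(b, J) = 6 - 3*J*((J + 6) + J) = 6 - 3*J*((6 + J) + J) = 6 - 3*J*(6 + 2*J))
sqrt(P(y, -647) + Z(-682, -405)) = sqrt((6 - 18*(-647) - 6*(-647)**2) - 182) = sqrt((6 + 11646 - 6*418609) - 182) = sqrt((6 + 11646 - 2511654) - 182) = sqrt(-2500002 - 182) = sqrt(-2500184) = 2*I*sqrt(625046)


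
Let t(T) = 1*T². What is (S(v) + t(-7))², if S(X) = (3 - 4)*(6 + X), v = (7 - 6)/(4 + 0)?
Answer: 29241/16 ≈ 1827.6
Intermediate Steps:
t(T) = T²
v = ¼ (v = 1/4 = 1*(¼) = ¼ ≈ 0.25000)
S(X) = -6 - X (S(X) = -(6 + X) = -6 - X)
(S(v) + t(-7))² = ((-6 - 1*¼) + (-7)²)² = ((-6 - ¼) + 49)² = (-25/4 + 49)² = (171/4)² = 29241/16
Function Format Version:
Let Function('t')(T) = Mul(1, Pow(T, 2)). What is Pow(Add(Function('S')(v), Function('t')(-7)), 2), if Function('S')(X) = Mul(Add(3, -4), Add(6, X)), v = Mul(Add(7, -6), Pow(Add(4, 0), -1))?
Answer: Rational(29241, 16) ≈ 1827.6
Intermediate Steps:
Function('t')(T) = Pow(T, 2)
v = Rational(1, 4) (v = Mul(1, Pow(4, -1)) = Mul(1, Rational(1, 4)) = Rational(1, 4) ≈ 0.25000)
Function('S')(X) = Add(-6, Mul(-1, X)) (Function('S')(X) = Mul(-1, Add(6, X)) = Add(-6, Mul(-1, X)))
Pow(Add(Function('S')(v), Function('t')(-7)), 2) = Pow(Add(Add(-6, Mul(-1, Rational(1, 4))), Pow(-7, 2)), 2) = Pow(Add(Add(-6, Rational(-1, 4)), 49), 2) = Pow(Add(Rational(-25, 4), 49), 2) = Pow(Rational(171, 4), 2) = Rational(29241, 16)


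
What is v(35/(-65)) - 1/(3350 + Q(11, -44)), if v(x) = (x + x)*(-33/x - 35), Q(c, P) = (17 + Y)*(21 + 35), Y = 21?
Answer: -2015917/71214 ≈ -28.308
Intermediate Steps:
Q(c, P) = 2128 (Q(c, P) = (17 + 21)*(21 + 35) = 38*56 = 2128)
v(x) = 2*x*(-35 - 33/x) (v(x) = (2*x)*(-35 - 33/x) = 2*x*(-35 - 33/x))
v(35/(-65)) - 1/(3350 + Q(11, -44)) = (-66 - 2450/(-65)) - 1/(3350 + 2128) = (-66 - 2450*(-1)/65) - 1/5478 = (-66 - 70*(-7/13)) - 1*1/5478 = (-66 + 490/13) - 1/5478 = -368/13 - 1/5478 = -2015917/71214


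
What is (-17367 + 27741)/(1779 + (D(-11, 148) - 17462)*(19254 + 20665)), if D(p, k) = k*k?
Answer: 1482/25331711 ≈ 5.8504e-5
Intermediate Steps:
D(p, k) = k²
(-17367 + 27741)/(1779 + (D(-11, 148) - 17462)*(19254 + 20665)) = (-17367 + 27741)/(1779 + (148² - 17462)*(19254 + 20665)) = 10374/(1779 + (21904 - 17462)*39919) = 10374/(1779 + 4442*39919) = 10374/(1779 + 177320198) = 10374/177321977 = 10374*(1/177321977) = 1482/25331711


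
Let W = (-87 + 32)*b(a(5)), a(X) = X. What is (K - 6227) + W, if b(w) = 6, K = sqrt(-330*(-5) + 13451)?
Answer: -6557 + sqrt(15101) ≈ -6434.1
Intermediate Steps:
K = sqrt(15101) (K = sqrt(1650 + 13451) = sqrt(15101) ≈ 122.89)
W = -330 (W = (-87 + 32)*6 = -55*6 = -330)
(K - 6227) + W = (sqrt(15101) - 6227) - 330 = (-6227 + sqrt(15101)) - 330 = -6557 + sqrt(15101)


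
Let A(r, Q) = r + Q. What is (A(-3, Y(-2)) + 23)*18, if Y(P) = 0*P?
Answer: 360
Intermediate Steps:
Y(P) = 0
A(r, Q) = Q + r
(A(-3, Y(-2)) + 23)*18 = ((0 - 3) + 23)*18 = (-3 + 23)*18 = 20*18 = 360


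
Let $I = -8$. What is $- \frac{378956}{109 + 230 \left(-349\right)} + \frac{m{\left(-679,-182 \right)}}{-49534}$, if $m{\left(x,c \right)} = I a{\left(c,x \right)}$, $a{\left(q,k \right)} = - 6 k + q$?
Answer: $\frac{10633549700}{1985347487} \approx 5.356$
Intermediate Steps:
$a{\left(q,k \right)} = q - 6 k$
$m{\left(x,c \right)} = - 8 c + 48 x$ ($m{\left(x,c \right)} = - 8 \left(c - 6 x\right) = - 8 c + 48 x$)
$- \frac{378956}{109 + 230 \left(-349\right)} + \frac{m{\left(-679,-182 \right)}}{-49534} = - \frac{378956}{109 + 230 \left(-349\right)} + \frac{\left(-8\right) \left(-182\right) + 48 \left(-679\right)}{-49534} = - \frac{378956}{109 - 80270} + \left(1456 - 32592\right) \left(- \frac{1}{49534}\right) = - \frac{378956}{-80161} - - \frac{15568}{24767} = \left(-378956\right) \left(- \frac{1}{80161}\right) + \frac{15568}{24767} = \frac{378956}{80161} + \frac{15568}{24767} = \frac{10633549700}{1985347487}$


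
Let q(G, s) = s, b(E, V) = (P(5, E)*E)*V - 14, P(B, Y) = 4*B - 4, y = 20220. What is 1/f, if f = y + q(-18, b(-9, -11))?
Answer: 1/21790 ≈ 4.5893e-5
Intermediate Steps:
P(B, Y) = -4 + 4*B
b(E, V) = -14 + 16*E*V (b(E, V) = ((-4 + 4*5)*E)*V - 14 = ((-4 + 20)*E)*V - 14 = (16*E)*V - 14 = 16*E*V - 14 = -14 + 16*E*V)
f = 21790 (f = 20220 + (-14 + 16*(-9)*(-11)) = 20220 + (-14 + 1584) = 20220 + 1570 = 21790)
1/f = 1/21790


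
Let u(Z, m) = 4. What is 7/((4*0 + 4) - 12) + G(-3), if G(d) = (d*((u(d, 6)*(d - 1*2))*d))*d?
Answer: 4313/8 ≈ 539.13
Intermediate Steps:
G(d) = d³*(-8 + 4*d) (G(d) = (d*((4*(d - 1*2))*d))*d = (d*((4*(d - 2))*d))*d = (d*((4*(-2 + d))*d))*d = (d*((-8 + 4*d)*d))*d = (d*(d*(-8 + 4*d)))*d = (d²*(-8 + 4*d))*d = d³*(-8 + 4*d))
7/((4*0 + 4) - 12) + G(-3) = 7/((4*0 + 4) - 12) + 4*(-3)³*(-2 - 3) = 7/((0 + 4) - 12) + 4*(-27)*(-5) = 7/(4 - 12) + 540 = 7/(-8) + 540 = 7*(-⅛) + 540 = -7/8 + 540 = 4313/8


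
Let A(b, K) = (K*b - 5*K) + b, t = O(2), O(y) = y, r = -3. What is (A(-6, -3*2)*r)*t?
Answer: -360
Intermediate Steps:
t = 2
A(b, K) = b - 5*K + K*b (A(b, K) = (-5*K + K*b) + b = b - 5*K + K*b)
(A(-6, -3*2)*r)*t = ((-6 - (-15)*2 - 3*2*(-6))*(-3))*2 = ((-6 - 5*(-6) - 6*(-6))*(-3))*2 = ((-6 + 30 + 36)*(-3))*2 = (60*(-3))*2 = -180*2 = -360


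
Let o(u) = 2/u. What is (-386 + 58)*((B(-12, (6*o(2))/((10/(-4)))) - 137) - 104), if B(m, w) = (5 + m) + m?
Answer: 85280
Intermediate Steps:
B(m, w) = 5 + 2*m
(-386 + 58)*((B(-12, (6*o(2))/((10/(-4)))) - 137) - 104) = (-386 + 58)*(((5 + 2*(-12)) - 137) - 104) = -328*(((5 - 24) - 137) - 104) = -328*((-19 - 137) - 104) = -328*(-156 - 104) = -328*(-260) = 85280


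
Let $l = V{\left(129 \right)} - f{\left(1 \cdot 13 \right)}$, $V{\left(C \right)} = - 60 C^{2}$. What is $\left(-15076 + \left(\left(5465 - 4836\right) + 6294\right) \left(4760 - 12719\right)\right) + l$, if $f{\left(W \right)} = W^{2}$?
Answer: $-56113862$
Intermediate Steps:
$l = -998629$ ($l = - 60 \cdot 129^{2} - \left(1 \cdot 13\right)^{2} = \left(-60\right) 16641 - 13^{2} = -998460 - 169 = -998629$)
$\left(-15076 + \left(\left(5465 - 4836\right) + 6294\right) \left(4760 - 12719\right)\right) + l = \left(-15076 + \left(\left(5465 - 4836\right) + 6294\right) \left(4760 - 12719\right)\right) - 998629 = \left(-15076 + \left(\left(5465 - 4836\right) + 6294\right) \left(-7959\right)\right) - 998629 = \left(-15076 + \left(629 + 6294\right) \left(-7959\right)\right) - 998629 = \left(-15076 + 6923 \left(-7959\right)\right) - 998629 = \left(-15076 - 55100157\right) - 998629 = -55115233 - 998629 = -56113862$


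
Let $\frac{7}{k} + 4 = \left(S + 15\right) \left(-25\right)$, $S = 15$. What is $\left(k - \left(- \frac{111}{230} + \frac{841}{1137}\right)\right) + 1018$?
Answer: $\frac{50168809252}{49294635} \approx 1017.7$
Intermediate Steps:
$k = - \frac{7}{754}$ ($k = \frac{7}{-4 + \left(15 + 15\right) \left(-25\right)} = \frac{7}{-4 + 30 \left(-25\right)} = \frac{7}{-4 - 750} = \frac{7}{-754} = 7 \left(- \frac{1}{754}\right) = - \frac{7}{754} \approx -0.0092838$)
$\left(k - \left(- \frac{111}{230} + \frac{841}{1137}\right)\right) + 1018 = \left(- \frac{7}{754} - \left(- \frac{111}{230} + \frac{841}{1137}\right)\right) + 1018 = \left(- \frac{7}{754} - \frac{67223}{261510}\right) + 1018 = - \frac{13129178}{49294635} + 1018 = \frac{50168809252}{49294635}$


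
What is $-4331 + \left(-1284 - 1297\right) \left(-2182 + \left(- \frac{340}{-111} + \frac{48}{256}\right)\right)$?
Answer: $\frac{9979381823}{1776} \approx 5.619 \cdot 10^{6}$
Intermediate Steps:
$-4331 + \left(-1284 - 1297\right) \left(-2182 + \left(- \frac{340}{-111} + \frac{48}{256}\right)\right) = -4331 - 2581 \left(-2182 + \left(\left(-340\right) \left(- \frac{1}{111}\right) + 48 \cdot \frac{1}{256}\right)\right) = -4331 - 2581 \left(-2182 + \left(\frac{340}{111} + \frac{3}{16}\right)\right) = -4331 - 2581 \left(-2182 + \frac{5773}{1776}\right) = -4331 - - \frac{9987073679}{1776} = -4331 + \frac{9987073679}{1776} = \frac{9979381823}{1776}$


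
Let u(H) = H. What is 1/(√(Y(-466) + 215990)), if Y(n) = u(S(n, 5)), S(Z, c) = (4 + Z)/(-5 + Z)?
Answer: √1330990422/16955292 ≈ 0.0021517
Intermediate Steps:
S(Z, c) = (4 + Z)/(-5 + Z)
Y(n) = (4 + n)/(-5 + n)
1/(√(Y(-466) + 215990)) = 1/(√((4 - 466)/(-5 - 466) + 215990)) = 1/(√(-462/(-471) + 215990)) = 1/(√(-1/471*(-462) + 215990)) = 1/(√(154/157 + 215990)) = 1/(√(33910584/157)) = 1/(2*√1330990422/157) = √1330990422/16955292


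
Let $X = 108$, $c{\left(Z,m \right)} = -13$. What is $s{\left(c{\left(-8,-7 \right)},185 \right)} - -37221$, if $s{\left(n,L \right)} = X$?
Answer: $37329$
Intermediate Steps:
$s{\left(n,L \right)} = 108$
$s{\left(c{\left(-8,-7 \right)},185 \right)} - -37221 = 108 - -37221 = 108 + 37221 = 37329$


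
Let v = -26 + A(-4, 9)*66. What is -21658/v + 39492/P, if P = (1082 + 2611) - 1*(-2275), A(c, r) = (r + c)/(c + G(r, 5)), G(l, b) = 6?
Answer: -30941389/207388 ≈ -149.20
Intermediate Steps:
A(c, r) = (c + r)/(6 + c) (A(c, r) = (r + c)/(c + 6) = (c + r)/(6 + c))
P = 5968 (P = 3693 + 2275 = 5968)
v = 139 (v = -26 + ((-4 + 9)/(6 - 4))*66 = -26 + (5/2)*66 = -26 + 165 = 139)
-21658/v + 39492/P = -21658/139 + 39492/5968 = -21658*1/139 + 39492*(1/5968) = -21658/139 + 9873/1492 = -30941389/207388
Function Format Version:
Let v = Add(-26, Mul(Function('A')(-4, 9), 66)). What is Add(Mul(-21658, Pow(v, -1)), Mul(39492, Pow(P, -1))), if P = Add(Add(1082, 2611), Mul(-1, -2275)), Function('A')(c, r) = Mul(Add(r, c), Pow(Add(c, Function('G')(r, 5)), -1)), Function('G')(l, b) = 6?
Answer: Rational(-30941389, 207388) ≈ -149.20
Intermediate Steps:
Function('A')(c, r) = Mul(Pow(Add(6, c), -1), Add(c, r)) (Function('A')(c, r) = Mul(Add(r, c), Pow(Add(c, 6), -1)) = Mul(Add(c, r), Pow(Add(6, c), -1)) = Mul(Pow(Add(6, c), -1), Add(c, r)))
P = 5968 (P = Add(3693, 2275) = 5968)
v = 139 (v = Add(-26, Mul(Mul(Pow(Add(6, -4), -1), Add(-4, 9)), 66)) = Add(-26, Mul(Mul(Pow(2, -1), 5), 66)) = Add(-26, Mul(Mul(Rational(1, 2), 5), 66)) = Add(-26, Mul(Rational(5, 2), 66)) = Add(-26, 165) = 139)
Add(Mul(-21658, Pow(v, -1)), Mul(39492, Pow(P, -1))) = Add(Mul(-21658, Pow(139, -1)), Mul(39492, Pow(5968, -1))) = Add(Mul(-21658, Rational(1, 139)), Mul(39492, Rational(1, 5968))) = Add(Rational(-21658, 139), Rational(9873, 1492)) = Rational(-30941389, 207388)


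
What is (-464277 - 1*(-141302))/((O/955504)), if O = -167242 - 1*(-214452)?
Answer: -30860390440/4721 ≈ -6.5368e+6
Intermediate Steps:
O = 47210 (O = -167242 + 214452 = 47210)
(-464277 - 1*(-141302))/((O/955504)) = (-464277 - 1*(-141302))/((47210/955504)) = (-464277 + 141302)/((47210*(1/955504))) = -322975/23605/477752 = -322975*477752/23605 = -30860390440/4721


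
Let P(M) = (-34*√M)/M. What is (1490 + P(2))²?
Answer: 2220678 - 50660*√2 ≈ 2.1490e+6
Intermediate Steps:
P(M) = -34/√M
(1490 + P(2))² = (1490 - 17*√2)²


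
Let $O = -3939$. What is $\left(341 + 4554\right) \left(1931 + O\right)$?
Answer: $-9829160$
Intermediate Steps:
$\left(341 + 4554\right) \left(1931 + O\right) = \left(341 + 4554\right) \left(1931 - 3939\right) = 4895 \left(-2008\right) = -9829160$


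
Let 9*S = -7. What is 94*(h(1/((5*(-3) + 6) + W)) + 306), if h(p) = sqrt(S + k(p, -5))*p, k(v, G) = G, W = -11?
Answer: 28764 - 47*I*sqrt(13)/15 ≈ 28764.0 - 11.297*I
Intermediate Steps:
S = -7/9 (S = (1/9)*(-7) = -7/9 ≈ -0.77778)
h(p) = 2*I*p*sqrt(13)/3 (h(p) = sqrt(-7/9 - 5)*p = sqrt(-52/9)*p = (2*I*sqrt(13)/3)*p = 2*I*p*sqrt(13)/3)
94*(h(1/((5*(-3) + 6) + W)) + 306) = 94*(2*I*sqrt(13)/(3*((5*(-3) + 6) - 11)) + 306) = 94*(2*I*sqrt(13)/(3*((-15 + 6) - 11)) + 306) = 94*(2*I*sqrt(13)/(3*(-9 - 11)) + 306) = 94*((2/3)*I*sqrt(13)/(-20) + 306) = 94*((2/3)*I*(-1/20)*sqrt(13) + 306) = 94*(-I*sqrt(13)/30 + 306) = 94*(306 - I*sqrt(13)/30) = 28764 - 47*I*sqrt(13)/15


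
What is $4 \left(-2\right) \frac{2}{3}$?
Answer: $- \frac{16}{3} \approx -5.3333$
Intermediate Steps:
$4 \left(-2\right) \frac{2}{3} = - 8 \cdot 2 \cdot \frac{1}{3} = \left(-8\right) \frac{2}{3} = - \frac{16}{3}$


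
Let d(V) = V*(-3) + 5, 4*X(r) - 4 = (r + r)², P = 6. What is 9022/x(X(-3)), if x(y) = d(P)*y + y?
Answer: -4511/60 ≈ -75.183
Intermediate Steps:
X(r) = 1 + r² (X(r) = 1 + (r + r)²/4 = 1 + (2*r)²/4 = 1 + (4*r²)/4 = 1 + r²)
d(V) = 5 - 3*V (d(V) = -3*V + 5 = 5 - 3*V)
x(y) = -12*y (x(y) = (5 - 3*6)*y + y = (5 - 18)*y + y = -13*y + y = -12*y)
9022/x(X(-3)) = 9022/((-12*(1 + (-3)²))) = 9022/((-12*(1 + 9))) = 9022/((-12*10)) = 9022/(-120) = 9022*(-1/120) = -4511/60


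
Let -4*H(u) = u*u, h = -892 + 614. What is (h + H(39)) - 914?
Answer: -6289/4 ≈ -1572.3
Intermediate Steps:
h = -278
H(u) = -u²/4 (H(u) = -u*u/4 = -u²/4)
(h + H(39)) - 914 = (-278 - ¼*39²) - 914 = (-278 - ¼*1521) - 914 = (-278 - 1521/4) - 914 = -2633/4 - 914 = -6289/4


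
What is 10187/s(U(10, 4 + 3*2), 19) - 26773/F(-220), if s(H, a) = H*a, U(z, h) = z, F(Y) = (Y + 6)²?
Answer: 230718491/4350620 ≈ 53.031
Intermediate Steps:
F(Y) = (6 + Y)²
10187/s(U(10, 4 + 3*2), 19) - 26773/F(-220) = 10187/((10*19)) - 26773/(6 - 220)² = 10187/190 - 26773/((-214)²) = 10187*(1/190) - 26773/45796 = 10187/190 - 26773*1/45796 = 10187/190 - 26773/45796 = 230718491/4350620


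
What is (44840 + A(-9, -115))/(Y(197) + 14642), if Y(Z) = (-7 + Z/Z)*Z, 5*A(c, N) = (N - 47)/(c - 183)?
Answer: 7174427/2153600 ≈ 3.3314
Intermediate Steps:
A(c, N) = (-47 + N)/(5*(-183 + c)) (A(c, N) = ((N - 47)/(c - 183))/5 = ((-47 + N)/(-183 + c))/5 = (-47 + N)/(5*(-183 + c)))
Y(Z) = -6*Z (Y(Z) = (-7 + 1)*Z = -6*Z)
(44840 + A(-9, -115))/(Y(197) + 14642) = (44840 + (-47 - 115)/(5*(-183 - 9)))/(-6*197 + 14642) = (44840 + (⅕)*(-162)/(-192))/(-1182 + 14642) = (44840 + (⅕)*(-1/192)*(-162))/13460 = (44840 + 27/160)*(1/13460) = (7174427/160)*(1/13460) = 7174427/2153600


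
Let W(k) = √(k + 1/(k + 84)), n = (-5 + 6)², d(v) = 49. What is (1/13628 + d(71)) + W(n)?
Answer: 667773/13628 + √7310/85 ≈ 50.006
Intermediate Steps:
n = 1 (n = 1² = 1)
W(k) = √(k + 1/(84 + k))
(1/13628 + d(71)) + W(n) = (1/13628 + 49) + √((1 + 1*(84 + 1))/(84 + 1)) = (1/13628 + 49) + √((1 + 1*85)/85) = 667773/13628 + √((1 + 85)/85) = 667773/13628 + √((1/85)*86) = 667773/13628 + √(86/85) = 667773/13628 + √7310/85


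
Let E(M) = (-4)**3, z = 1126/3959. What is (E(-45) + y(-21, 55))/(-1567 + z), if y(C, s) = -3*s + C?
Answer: 989750/6202627 ≈ 0.15957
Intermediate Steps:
z = 1126/3959 (z = 1126*(1/3959) = 1126/3959 ≈ 0.28442)
E(M) = -64
y(C, s) = C - 3*s
(E(-45) + y(-21, 55))/(-1567 + z) = (-64 + (-21 - 3*55))/(-1567 + 1126/3959) = (-64 + (-21 - 165))/(-6202627/3959) = (-64 - 186)*(-3959/6202627) = -250*(-3959/6202627) = 989750/6202627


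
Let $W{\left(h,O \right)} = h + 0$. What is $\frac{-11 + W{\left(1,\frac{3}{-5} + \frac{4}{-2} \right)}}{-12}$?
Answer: $\frac{5}{6} \approx 0.83333$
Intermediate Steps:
$W{\left(h,O \right)} = h$
$\frac{-11 + W{\left(1,\frac{3}{-5} + \frac{4}{-2} \right)}}{-12} = \frac{-11 + 1}{-12} = \left(-10\right) \left(- \frac{1}{12}\right) = \frac{5}{6}$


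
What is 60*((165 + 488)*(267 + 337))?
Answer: 23664720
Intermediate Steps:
60*((165 + 488)*(267 + 337)) = 60*(653*604) = 60*394412 = 23664720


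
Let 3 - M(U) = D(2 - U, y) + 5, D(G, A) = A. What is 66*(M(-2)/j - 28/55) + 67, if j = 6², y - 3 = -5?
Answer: 167/5 ≈ 33.400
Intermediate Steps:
y = -2 (y = 3 - 5 = -2)
j = 36
M(U) = 0 (M(U) = 3 - (-2 + 5) = 3 - 1*3 = 3 - 3 = 0)
66*(M(-2)/j - 28/55) + 67 = 66*(0/36 - 28/55) + 67 = 66*(0*(1/36) - 28*1/55) + 67 = 66*(0 - 28/55) + 67 = 66*(-28/55) + 67 = -168/5 + 67 = 167/5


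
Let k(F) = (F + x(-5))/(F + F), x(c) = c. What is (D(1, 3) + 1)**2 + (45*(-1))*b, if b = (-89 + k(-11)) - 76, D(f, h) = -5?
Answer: 81491/11 ≈ 7408.3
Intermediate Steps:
k(F) = (-5 + F)/(2*F) (k(F) = (F - 5)/(F + F) = (-5 + F)/((2*F)) = (-5 + F)*(1/(2*F)) = (-5 + F)/(2*F))
b = -1807/11 (b = (-89 + (1/2)*(-5 - 11)/(-11)) - 76 = (-89 + (1/2)*(-1/11)*(-16)) - 76 = (-89 + 8/11) - 76 = -971/11 - 76 = -1807/11 ≈ -164.27)
(D(1, 3) + 1)**2 + (45*(-1))*b = (-5 + 1)**2 + (45*(-1))*(-1807/11) = (-4)**2 - 45*(-1807/11) = 16 + 81315/11 = 81491/11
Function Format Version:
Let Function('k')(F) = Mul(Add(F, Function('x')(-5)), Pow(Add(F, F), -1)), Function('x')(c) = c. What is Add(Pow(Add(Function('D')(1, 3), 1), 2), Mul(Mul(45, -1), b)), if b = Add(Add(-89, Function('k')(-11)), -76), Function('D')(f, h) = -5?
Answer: Rational(81491, 11) ≈ 7408.3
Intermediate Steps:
Function('k')(F) = Mul(Rational(1, 2), Pow(F, -1), Add(-5, F)) (Function('k')(F) = Mul(Add(F, -5), Pow(Add(F, F), -1)) = Mul(Add(-5, F), Pow(Mul(2, F), -1)) = Mul(Add(-5, F), Mul(Rational(1, 2), Pow(F, -1))) = Mul(Rational(1, 2), Pow(F, -1), Add(-5, F)))
b = Rational(-1807, 11) (b = Add(Add(-89, Mul(Rational(1, 2), Pow(-11, -1), Add(-5, -11))), -76) = Add(Add(-89, Mul(Rational(1, 2), Rational(-1, 11), -16)), -76) = Add(Add(-89, Rational(8, 11)), -76) = Add(Rational(-971, 11), -76) = Rational(-1807, 11) ≈ -164.27)
Add(Pow(Add(Function('D')(1, 3), 1), 2), Mul(Mul(45, -1), b)) = Add(Pow(Add(-5, 1), 2), Mul(Mul(45, -1), Rational(-1807, 11))) = Add(Pow(-4, 2), Mul(-45, Rational(-1807, 11))) = Add(16, Rational(81315, 11)) = Rational(81491, 11)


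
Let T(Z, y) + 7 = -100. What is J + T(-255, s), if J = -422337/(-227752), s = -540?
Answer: -23947127/227752 ≈ -105.15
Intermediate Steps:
T(Z, y) = -107 (T(Z, y) = -7 - 100 = -107)
J = 422337/227752 (J = -422337*(-1/227752) = 422337/227752 ≈ 1.8544)
J + T(-255, s) = 422337/227752 - 107 = -23947127/227752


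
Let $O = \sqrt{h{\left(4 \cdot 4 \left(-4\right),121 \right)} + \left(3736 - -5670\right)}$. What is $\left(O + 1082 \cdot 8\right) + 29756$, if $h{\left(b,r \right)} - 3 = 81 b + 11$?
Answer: $38412 + 2 \sqrt{1059} \approx 38477.0$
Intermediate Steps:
$h{\left(b,r \right)} = 14 + 81 b$ ($h{\left(b,r \right)} = 3 + \left(81 b + 11\right) = 3 + \left(11 + 81 b\right) = 14 + 81 b$)
$O = 2 \sqrt{1059}$ ($O = \sqrt{\left(14 + 81 \cdot 4 \cdot 4 \left(-4\right)\right) + \left(3736 - -5670\right)} = \sqrt{\left(14 + 81 \cdot 16 \left(-4\right)\right) + \left(3736 + 5670\right)} = \sqrt{\left(14 + 81 \left(-64\right)\right) + 9406} = \sqrt{\left(14 - 5184\right) + 9406} = \sqrt{-5170 + 9406} = \sqrt{4236} = 2 \sqrt{1059} \approx 65.085$)
$\left(O + 1082 \cdot 8\right) + 29756 = \left(2 \sqrt{1059} + 1082 \cdot 8\right) + 29756 = \left(2 \sqrt{1059} + 8656\right) + 29756 = \left(8656 + 2 \sqrt{1059}\right) + 29756 = 38412 + 2 \sqrt{1059}$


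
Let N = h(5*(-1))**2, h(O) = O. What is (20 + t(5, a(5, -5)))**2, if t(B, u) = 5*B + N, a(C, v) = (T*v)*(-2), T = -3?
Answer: 4900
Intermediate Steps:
a(C, v) = 6*v (a(C, v) = -3*v*(-2) = 6*v)
N = 25 (N = (5*(-1))**2 = (-5)**2 = 25)
t(B, u) = 25 + 5*B (t(B, u) = 5*B + 25 = 25 + 5*B)
(20 + t(5, a(5, -5)))**2 = (20 + (25 + 5*5))**2 = (20 + (25 + 25))**2 = (20 + 50)**2 = 70**2 = 4900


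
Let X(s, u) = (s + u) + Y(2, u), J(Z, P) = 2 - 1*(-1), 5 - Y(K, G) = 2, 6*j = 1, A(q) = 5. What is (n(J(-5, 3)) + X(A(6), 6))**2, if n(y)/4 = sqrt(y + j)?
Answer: 740/3 + 56*sqrt(114)/3 ≈ 445.97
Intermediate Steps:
j = 1/6 (j = (1/6)*1 = 1/6 ≈ 0.16667)
Y(K, G) = 3 (Y(K, G) = 5 - 1*2 = 5 - 2 = 3)
J(Z, P) = 3 (J(Z, P) = 2 + 1 = 3)
n(y) = 4*sqrt(1/6 + y) (n(y) = 4*sqrt(y + 1/6) = 4*sqrt(1/6 + y))
X(s, u) = 3 + s + u (X(s, u) = (s + u) + 3 = 3 + s + u)
(n(J(-5, 3)) + X(A(6), 6))**2 = (2*sqrt(6 + 36*3)/3 + (3 + 5 + 6))**2 = (2*sqrt(6 + 108)/3 + 14)**2 = (2*sqrt(114)/3 + 14)**2 = (14 + 2*sqrt(114)/3)**2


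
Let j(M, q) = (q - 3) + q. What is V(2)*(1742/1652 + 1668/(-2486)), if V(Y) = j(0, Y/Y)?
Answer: -393769/1026718 ≈ -0.38352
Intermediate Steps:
j(M, q) = -3 + 2*q (j(M, q) = (-3 + q) + q = -3 + 2*q)
V(Y) = -1 (V(Y) = -3 + 2*(Y/Y) = -3 + 2*1 = -3 + 2 = -1)
V(2)*(1742/1652 + 1668/(-2486)) = -(1742/1652 + 1668/(-2486)) = -(1742*(1/1652) + 1668*(-1/2486)) = -(871/826 - 834/1243) = -1*393769/1026718 = -393769/1026718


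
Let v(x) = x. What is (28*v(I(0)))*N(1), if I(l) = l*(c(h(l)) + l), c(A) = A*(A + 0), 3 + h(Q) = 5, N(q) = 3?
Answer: 0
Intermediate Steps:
h(Q) = 2 (h(Q) = -3 + 5 = 2)
c(A) = A² (c(A) = A*A = A²)
I(l) = l*(4 + l) (I(l) = l*(2² + l) = l*(4 + l))
(28*v(I(0)))*N(1) = (28*(0*(4 + 0)))*3 = (28*(0*4))*3 = (28*0)*3 = 0*3 = 0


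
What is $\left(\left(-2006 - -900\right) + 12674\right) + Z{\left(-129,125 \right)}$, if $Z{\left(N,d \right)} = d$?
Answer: $11693$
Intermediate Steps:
$\left(\left(-2006 - -900\right) + 12674\right) + Z{\left(-129,125 \right)} = \left(\left(-2006 - -900\right) + 12674\right) + 125 = \left(\left(-2006 + 900\right) + 12674\right) + 125 = \left(-1106 + 12674\right) + 125 = 11568 + 125 = 11693$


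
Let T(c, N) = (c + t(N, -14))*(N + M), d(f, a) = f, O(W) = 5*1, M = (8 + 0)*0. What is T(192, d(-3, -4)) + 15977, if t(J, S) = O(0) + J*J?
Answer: 15359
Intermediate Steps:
M = 0 (M = 8*0 = 0)
O(W) = 5
t(J, S) = 5 + J² (t(J, S) = 5 + J*J = 5 + J²)
T(c, N) = N*(5 + c + N²) (T(c, N) = (c + (5 + N²))*(N + 0) = (5 + c + N²)*N = N*(5 + c + N²))
T(192, d(-3, -4)) + 15977 = -3*(5 + 192 + (-3)²) + 15977 = -3*(5 + 192 + 9) + 15977 = -3*206 + 15977 = -618 + 15977 = 15359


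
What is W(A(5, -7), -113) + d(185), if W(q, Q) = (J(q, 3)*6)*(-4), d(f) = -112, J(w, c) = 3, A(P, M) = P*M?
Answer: -184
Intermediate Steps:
A(P, M) = M*P
W(q, Q) = -72 (W(q, Q) = (3*6)*(-4) = 18*(-4) = -72)
W(A(5, -7), -113) + d(185) = -72 - 112 = -184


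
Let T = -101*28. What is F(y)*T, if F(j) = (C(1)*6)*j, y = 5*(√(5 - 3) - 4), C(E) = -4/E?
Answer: -1357440 + 339360*√2 ≈ -8.7751e+5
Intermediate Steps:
T = -2828
y = -20 + 5*√2 (y = 5*(√2 - 4) = 5*(-4 + √2) = -20 + 5*√2 ≈ -12.929)
F(j) = -24*j (F(j) = (-4/1*6)*j = (-4*1*6)*j = (-4*6)*j = -24*j)
F(y)*T = -24*(-20 + 5*√2)*(-2828) = (480 - 120*√2)*(-2828) = -1357440 + 339360*√2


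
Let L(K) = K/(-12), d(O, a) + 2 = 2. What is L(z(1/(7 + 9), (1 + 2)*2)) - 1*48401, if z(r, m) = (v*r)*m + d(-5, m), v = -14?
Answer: -774409/16 ≈ -48401.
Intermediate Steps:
d(O, a) = 0 (d(O, a) = -2 + 2 = 0)
z(r, m) = -14*m*r (z(r, m) = (-14*r)*m + 0 = -14*m*r + 0 = -14*m*r)
L(K) = -K/12 (L(K) = K*(-1/12) = -K/12)
L(z(1/(7 + 9), (1 + 2)*2)) - 1*48401 = -(-7)*(1 + 2)*2/(6*(7 + 9)) - 1*48401 = -(-7)*3*2/(6*16) - 48401 = -(-7)*6/(6*16) - 48401 = -1/12*(-21/4) - 48401 = 7/16 - 48401 = -774409/16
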